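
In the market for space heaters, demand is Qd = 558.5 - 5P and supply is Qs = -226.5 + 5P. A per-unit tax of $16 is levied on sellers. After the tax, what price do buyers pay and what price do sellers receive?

Buyers pay $86.5, sellers receive $70.5

Pre-tax equilibrium: P* = 78.5, Q* = 166.
Tax on sellers shifts supply to Qs = -226.5 + 5(P − 16) = -306.5 + 5P.
558.5 - 5P = -306.5 + 5P gives buyer price Pb = 86.5; sellers receive Ps = 86.5 − 16 = 70.5.
New quantity: Q = 558.5 − 5(86.5) = 126.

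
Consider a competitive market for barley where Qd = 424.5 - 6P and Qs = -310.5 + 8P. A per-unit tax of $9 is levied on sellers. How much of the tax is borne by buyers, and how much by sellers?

Buyers bear 36/7, sellers bear 27/7

Pre-tax equilibrium: P* = 52.5, Q* = 109.5.
Tax on sellers shifts supply to Qs = -310.5 + 8(P − 9) = -382.5 + 8P.
424.5 - 6P = -382.5 + 8P gives buyer price Pb = 807/14; sellers receive Ps = 807/14 − 9 = 681/14.
New quantity: Q = 424.5 − 6(807/14) = 1101/14.
Buyer burden = 807/14 − 52.5 = 36/7; seller burden = 52.5 − 681/14 = 27/7.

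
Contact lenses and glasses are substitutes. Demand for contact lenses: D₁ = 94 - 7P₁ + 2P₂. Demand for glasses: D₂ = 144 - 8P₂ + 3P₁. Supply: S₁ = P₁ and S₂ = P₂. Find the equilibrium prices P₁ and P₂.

P₁ = 189/11, P₂ = 239/11

Market 1: 94 - 7P₁ + 2P₂ = P₁ → 8P₁ - 2P₂ = 94.
Market 2: 9P₂ - 3P₁ = 144.
Eliminating P₂: 9×(1) + 2×(2) gives 66P₁ = 1134, so P₁ = 189/11.
Back-substitute into (2): P₂ = (144 + 3×189/11) / 9 = 239/11.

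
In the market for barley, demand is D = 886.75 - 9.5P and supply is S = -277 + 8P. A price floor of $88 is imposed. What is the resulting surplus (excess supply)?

Equilibrium price would be P* = 66.5, so the floor at 88 binds.
At P = 88: D = 50.75, S = 427.
Surplus = 427 − 50.75 = 376.25.

Surplus = 376.25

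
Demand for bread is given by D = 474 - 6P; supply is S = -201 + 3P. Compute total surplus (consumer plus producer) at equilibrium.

Total surplus = 144

Equilibrium: 474 - 6P = -201 + 3P gives P* = 75, Q* = 24.
Demand choke price: P = 79; supply starts at P = 67.
CS = ½(79 − 75)(24) = 48; PS = ½(75 − 67)(24) = 96.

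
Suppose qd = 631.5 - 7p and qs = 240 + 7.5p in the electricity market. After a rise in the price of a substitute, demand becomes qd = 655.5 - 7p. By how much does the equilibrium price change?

Δp = 48/29

Original equilibrium: p* = 27, q* = 442.5.
New equilibrium: 655.5 - 7p = 240 + 7.5p, so 415.5 = 14.5p and p' = 831/29; q' = 655.5 − 7(831/29) = 26385/58.
Change in price: 831/29 − 27 = 48/29.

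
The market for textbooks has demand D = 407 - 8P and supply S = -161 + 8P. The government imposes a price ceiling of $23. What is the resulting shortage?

Equilibrium price would be P* = 35.5, so the ceiling at 23 binds.
At P = 23: D = 407 − 8(23) = 223, S = -161 + 8(23) = 23.
Shortage = 223 − 23 = 200.

Shortage = 200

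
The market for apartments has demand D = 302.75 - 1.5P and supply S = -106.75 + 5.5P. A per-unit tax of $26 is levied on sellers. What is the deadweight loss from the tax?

Pre-tax equilibrium: P* = 58.5, Q* = 215.
Tax on sellers shifts supply to S = -106.75 + 5.5(P − 26) = -249.75 + 5.5P.
302.75 - 1.5P = -249.75 + 5.5P gives buyer price Pb = 1105/14; sellers receive Ps = 1105/14 − 26 = 741/14.
New quantity: Q = 302.75 − 1.5(1105/14) = 2581/14.
DWL = ½ × 26 × (215 − 2581/14) = 5577/14.

Deadweight loss = 5577/14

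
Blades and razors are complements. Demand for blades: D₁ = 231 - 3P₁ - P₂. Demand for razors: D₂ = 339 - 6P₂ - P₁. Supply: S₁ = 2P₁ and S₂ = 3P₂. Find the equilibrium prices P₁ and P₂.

P₁ = 435/11, P₂ = 366/11

Market 1: 231 - 3P₁ - P₂ = 2P₁ → 5P₁ + P₂ = 231.
Market 2: 9P₂ + P₁ = 339.
Eliminating P₂: 9×(1) − 1×(2) gives 44P₁ = 1740, so P₁ = 435/11.
Back-substitute into (2): P₂ = (339 − 1×435/11) / 9 = 366/11.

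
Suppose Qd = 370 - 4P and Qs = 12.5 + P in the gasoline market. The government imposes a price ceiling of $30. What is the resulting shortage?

Equilibrium price would be P* = 71.5, so the ceiling at 30 binds.
At P = 30: Qd = 370 − 4(30) = 250, Qs = 12.5 + 1(30) = 42.5.
Shortage = 250 − 42.5 = 207.5.

Shortage = 207.5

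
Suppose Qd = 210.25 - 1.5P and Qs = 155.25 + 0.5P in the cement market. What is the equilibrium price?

P* = 27.5

Set Qd = Qs: 210.25 - 1.5P = 155.25 + 0.5P.
55 = 2P, so P* = 27.5.
Q* = 210.25 − 1.5(27.5) = 169.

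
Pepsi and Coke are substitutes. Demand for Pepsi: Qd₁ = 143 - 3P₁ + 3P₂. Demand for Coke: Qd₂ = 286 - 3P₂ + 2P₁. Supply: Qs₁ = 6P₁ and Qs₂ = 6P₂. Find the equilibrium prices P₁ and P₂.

P₁ = 28.6, P₂ = 572/15

Market 1: 143 - 3P₁ + 3P₂ = 6P₁ → 9P₁ - 3P₂ = 143.
Market 2: 9P₂ - 2P₁ = 286.
Eliminating P₂: 9×(1) + 3×(2) gives 75P₁ = 2145, so P₁ = 28.6.
Back-substitute into (2): P₂ = (286 + 2×28.6) / 9 = 572/15.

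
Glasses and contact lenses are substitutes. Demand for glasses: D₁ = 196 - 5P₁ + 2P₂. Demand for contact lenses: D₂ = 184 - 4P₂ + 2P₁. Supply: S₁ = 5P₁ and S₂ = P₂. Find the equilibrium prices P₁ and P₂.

Market 1: 196 - 5P₁ + 2P₂ = 5P₁ → 10P₁ - 2P₂ = 196.
Market 2: 5P₂ - 2P₁ = 184.
Eliminating P₂: 5×(1) + 2×(2) gives 46P₁ = 1348, so P₁ = 674/23.
Back-substitute into (2): P₂ = (184 + 2×674/23) / 5 = 1116/23.

P₁ = 674/23, P₂ = 1116/23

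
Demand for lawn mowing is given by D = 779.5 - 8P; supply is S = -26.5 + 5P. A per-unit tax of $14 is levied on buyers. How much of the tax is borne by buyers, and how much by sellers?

Pre-tax equilibrium: P* = 62, Q* = 283.5.
Tax on buyers shifts demand to D = 779.5 − 8(P + 14) = 667.5 - 8P.
667.5 - 8P = -26.5 + 5P gives seller price Ps = 694/13; buyers pay Pb = 694/13 + 14 = 876/13.
New quantity: Q = 779.5 − 8(876/13) = 6251/26.
Buyer burden = 876/13 − 62 = 70/13; seller burden = 62 − 694/13 = 112/13.

Buyers bear 70/13, sellers bear 112/13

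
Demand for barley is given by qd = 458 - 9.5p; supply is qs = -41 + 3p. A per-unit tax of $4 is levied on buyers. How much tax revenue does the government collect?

Tax revenue = 278.56

Pre-tax equilibrium: p* = 39.92, q* = 78.76.
Tax on buyers shifts demand to qd = 458 − 9.5(p + 4) = 420 - 9.5p.
420 - 9.5p = -41 + 3p gives seller price ps = 36.88; buyers pay pb = 36.88 + 4 = 40.88.
New quantity: q = 458 − 9.5(40.88) = 69.64.
Revenue = 4 × 69.64 = 278.56.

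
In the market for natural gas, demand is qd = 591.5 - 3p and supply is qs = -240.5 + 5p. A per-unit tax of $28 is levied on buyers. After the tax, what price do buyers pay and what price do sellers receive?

Buyers pay $121.5, sellers receive $93.5

Pre-tax equilibrium: p* = 104, q* = 279.5.
Tax on buyers shifts demand to qd = 591.5 − 3(p + 28) = 507.5 - 3p.
507.5 - 3p = -240.5 + 5p gives seller price ps = 93.5; buyers pay pb = 93.5 + 28 = 121.5.
New quantity: q = 591.5 − 3(121.5) = 227.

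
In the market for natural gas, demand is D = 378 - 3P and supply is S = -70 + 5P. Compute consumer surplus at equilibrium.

Equilibrium: 378 - 3P = -70 + 5P gives P* = 56, Q* = 210.
Demand choke price (D = 0): P = 126.
CS = ½(126 − 56)(210) = 7350.

Consumer surplus = 7350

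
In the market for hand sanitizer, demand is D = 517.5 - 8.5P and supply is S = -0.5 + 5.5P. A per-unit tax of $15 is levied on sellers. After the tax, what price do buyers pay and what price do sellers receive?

Pre-tax equilibrium: P* = 37, Q* = 203.
Tax on sellers shifts supply to S = -0.5 + 5.5(P − 15) = -83 + 5.5P.
517.5 - 8.5P = -83 + 5.5P gives buyer price Pb = 1201/28; sellers receive Ps = 1201/28 − 15 = 781/28.
New quantity: Q = 517.5 − 8.5(1201/28) = 8563/56.

Buyers pay 1201/28, sellers receive 781/28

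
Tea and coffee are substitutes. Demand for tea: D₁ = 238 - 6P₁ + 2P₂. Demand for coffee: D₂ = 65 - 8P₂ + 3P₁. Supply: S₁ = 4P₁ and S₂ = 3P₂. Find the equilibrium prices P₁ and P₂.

P₁ = 687/26, P₂ = 341/26

Market 1: 238 - 6P₁ + 2P₂ = 4P₁ → 10P₁ - 2P₂ = 238.
Market 2: 11P₂ - 3P₁ = 65.
Eliminating P₂: 11×(1) + 2×(2) gives 104P₁ = 2748, so P₁ = 687/26.
Back-substitute into (2): P₂ = (65 + 3×687/26) / 11 = 341/26.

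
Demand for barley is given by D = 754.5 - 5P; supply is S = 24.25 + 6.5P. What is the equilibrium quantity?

Q* = 437

Set D = S: 754.5 - 5P = 24.25 + 6.5P.
730.25 = 11.5P, so P* = 63.5.
Q* = 754.5 − 5(63.5) = 437.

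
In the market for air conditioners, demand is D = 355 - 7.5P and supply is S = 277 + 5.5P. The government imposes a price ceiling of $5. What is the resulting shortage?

Equilibrium price would be P* = 6, so the ceiling at 5 binds.
At P = 5: D = 355 − 7.5(5) = 317.5, S = 277 + 5.5(5) = 304.5.
Shortage = 317.5 − 304.5 = 13.

Shortage = 13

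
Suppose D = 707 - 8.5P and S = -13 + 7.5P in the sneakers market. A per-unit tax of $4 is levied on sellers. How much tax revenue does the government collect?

Tax revenue = 1234.25

Pre-tax equilibrium: P* = 45, Q* = 324.5.
Tax on sellers shifts supply to S = -13 + 7.5(P − 4) = -43 + 7.5P.
707 - 8.5P = -43 + 7.5P gives buyer price Pb = 46.875; sellers receive Ps = 46.875 − 4 = 42.875.
New quantity: Q = 707 − 8.5(46.875) = 308.5625.
Revenue = 4 × 308.5625 = 1234.25.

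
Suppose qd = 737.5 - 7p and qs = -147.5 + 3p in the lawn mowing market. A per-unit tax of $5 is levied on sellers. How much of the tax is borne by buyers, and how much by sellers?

Buyers bear $1.5, sellers bear $3.5

Pre-tax equilibrium: p* = 88.5, q* = 118.
Tax on sellers shifts supply to qs = -147.5 + 3(p − 5) = -162.5 + 3p.
737.5 - 7p = -162.5 + 3p gives buyer price pb = 90; sellers receive ps = 90 − 5 = 85.
New quantity: q = 737.5 − 7(90) = 107.5.
Buyer burden = 90 − 88.5 = 1.5; seller burden = 88.5 − 85 = 3.5.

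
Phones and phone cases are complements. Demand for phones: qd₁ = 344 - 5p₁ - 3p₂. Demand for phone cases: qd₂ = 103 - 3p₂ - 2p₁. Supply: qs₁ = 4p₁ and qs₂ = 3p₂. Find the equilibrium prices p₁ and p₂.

p₁ = 36.5625, p₂ = 239/48

Market 1: 344 - 5p₁ - 3p₂ = 4p₁ → 9p₁ + 3p₂ = 344.
Market 2: 6p₂ + 2p₁ = 103.
Eliminating p₂: 6×(1) − 3×(2) gives 48p₁ = 1755, so p₁ = 36.5625.
Back-substitute into (2): p₂ = (103 − 2×36.5625) / 6 = 239/48.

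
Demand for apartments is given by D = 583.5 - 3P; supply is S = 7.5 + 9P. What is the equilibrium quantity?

Q* = 439.5

Set D = S: 583.5 - 3P = 7.5 + 9P.
576 = 12P, so P* = 48.
Q* = 583.5 − 3(48) = 439.5.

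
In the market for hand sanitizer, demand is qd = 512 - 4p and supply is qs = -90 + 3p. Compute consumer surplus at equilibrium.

Consumer surplus = 3528

Equilibrium: 512 - 4p = -90 + 3p gives p* = 86, q* = 168.
Demand choke price (qd = 0): p = 128.
CS = ½(128 − 86)(168) = 3528.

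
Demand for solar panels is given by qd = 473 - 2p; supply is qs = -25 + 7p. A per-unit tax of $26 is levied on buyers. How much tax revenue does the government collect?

Pre-tax equilibrium: p* = 166/3, q* = 1087/3.
Tax on buyers shifts demand to qd = 473 − 2(p + 26) = 421 - 2p.
421 - 2p = -25 + 7p gives seller price ps = 446/9; buyers pay pb = 446/9 + 26 = 680/9.
New quantity: q = 473 − 2(680/9) = 2897/9.
Revenue = 26 × 2897/9 = 75322/9.

Tax revenue = 75322/9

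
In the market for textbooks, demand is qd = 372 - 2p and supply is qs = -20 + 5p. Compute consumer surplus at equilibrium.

Consumer surplus = 16900

Equilibrium: 372 - 2p = -20 + 5p gives p* = 56, q* = 260.
Demand choke price (qd = 0): p = 186.
CS = ½(186 − 56)(260) = 16900.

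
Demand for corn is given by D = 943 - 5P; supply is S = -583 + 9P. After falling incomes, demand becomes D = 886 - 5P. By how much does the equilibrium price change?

ΔP = -57/14

Original equilibrium: P* = 109, Q* = 398.
New equilibrium: 886 - 5P = -583 + 9P, so 1469 = 14P and P' = 1469/14; Q' = 886 − 5(1469/14) = 5059/14.
Change in price: 1469/14 − 109 = -57/14.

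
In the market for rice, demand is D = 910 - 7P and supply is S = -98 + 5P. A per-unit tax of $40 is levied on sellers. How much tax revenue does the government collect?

Pre-tax equilibrium: P* = 84, Q* = 322.
Tax on sellers shifts supply to S = -98 + 5(P − 40) = -298 + 5P.
910 - 7P = -298 + 5P gives buyer price Pb = 302/3; sellers receive Ps = 302/3 − 40 = 182/3.
New quantity: Q = 910 − 7(302/3) = 616/3.
Revenue = 40 × 616/3 = 24640/3.

Tax revenue = 24640/3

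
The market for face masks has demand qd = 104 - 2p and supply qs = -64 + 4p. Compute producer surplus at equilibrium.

Producer surplus = 288

Equilibrium: 104 - 2p = -64 + 4p gives p* = 28, q* = 48.
Supply starts at p = 16 (where qs = 0).
PS = ½(28 − 16)(48) = 288.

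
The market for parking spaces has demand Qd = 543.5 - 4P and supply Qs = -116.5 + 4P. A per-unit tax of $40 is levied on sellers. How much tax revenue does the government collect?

Pre-tax equilibrium: P* = 82.5, Q* = 213.5.
Tax on sellers shifts supply to Qs = -116.5 + 4(P − 40) = -276.5 + 4P.
543.5 - 4P = -276.5 + 4P gives buyer price Pb = 102.5; sellers receive Ps = 102.5 − 40 = 62.5.
New quantity: Q = 543.5 − 4(102.5) = 133.5.
Revenue = 40 × 133.5 = 5340.

Tax revenue = 5340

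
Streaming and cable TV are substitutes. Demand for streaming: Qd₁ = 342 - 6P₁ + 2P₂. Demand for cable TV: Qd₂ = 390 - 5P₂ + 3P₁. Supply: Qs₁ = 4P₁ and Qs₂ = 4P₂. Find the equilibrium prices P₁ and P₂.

P₁ = 643/14, P₂ = 821/14

Market 1: 342 - 6P₁ + 2P₂ = 4P₁ → 10P₁ - 2P₂ = 342.
Market 2: 9P₂ - 3P₁ = 390.
Eliminating P₂: 9×(1) + 2×(2) gives 84P₁ = 3858, so P₁ = 643/14.
Back-substitute into (2): P₂ = (390 + 3×643/14) / 9 = 821/14.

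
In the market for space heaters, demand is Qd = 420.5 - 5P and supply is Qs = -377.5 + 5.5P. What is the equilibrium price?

P* = 76

Set Qd = Qs: 420.5 - 5P = -377.5 + 5.5P.
798 = 10.5P, so P* = 76.
Q* = 420.5 − 5(76) = 40.5.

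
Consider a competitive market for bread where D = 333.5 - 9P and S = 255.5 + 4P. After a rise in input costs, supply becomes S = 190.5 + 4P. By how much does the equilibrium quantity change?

Original equilibrium: P* = 6, Q* = 279.5.
New equilibrium: 333.5 - 9P = 190.5 + 4P, so 143 = 13P and P' = 11; Q' = 333.5 − 9(11) = 234.5.
Change in quantity: 234.5 − 279.5 = -45.

ΔQ = -45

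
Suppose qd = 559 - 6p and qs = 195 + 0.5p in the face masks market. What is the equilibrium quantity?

Set qd = qs: 559 - 6p = 195 + 0.5p.
364 = 6.5p, so p* = 56.
q* = 559 − 6(56) = 223.

q* = 223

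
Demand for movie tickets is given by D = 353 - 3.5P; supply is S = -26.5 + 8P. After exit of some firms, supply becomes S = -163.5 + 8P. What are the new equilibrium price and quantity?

Original equilibrium: P* = 33, Q* = 237.5.
New equilibrium: 353 - 3.5P = -163.5 + 8P, so 516.5 = 11.5P and P' = 1033/23; Q' = 353 − 3.5(1033/23) = 9007/46.

P' = 1033/23, Q' = 9007/46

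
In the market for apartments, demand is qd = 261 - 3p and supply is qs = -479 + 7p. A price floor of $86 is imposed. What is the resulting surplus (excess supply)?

Surplus = 120

Equilibrium price would be p* = 74, so the floor at 86 binds.
At p = 86: qd = 3, qs = 123.
Surplus = 123 − 3 = 120.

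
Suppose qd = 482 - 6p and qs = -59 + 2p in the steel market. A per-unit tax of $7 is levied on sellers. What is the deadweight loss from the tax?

Deadweight loss = 36.75

Pre-tax equilibrium: p* = 67.625, q* = 76.25.
Tax on sellers shifts supply to qs = -59 + 2(p − 7) = -73 + 2p.
482 - 6p = -73 + 2p gives buyer price pb = 69.375; sellers receive ps = 69.375 − 7 = 62.375.
New quantity: q = 482 − 6(69.375) = 65.75.
DWL = ½ × 7 × (76.25 − 65.75) = 36.75.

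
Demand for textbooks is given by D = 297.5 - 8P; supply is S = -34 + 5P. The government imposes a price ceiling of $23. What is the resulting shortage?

Shortage = 32.5

Equilibrium price would be P* = 25.5, so the ceiling at 23 binds.
At P = 23: D = 297.5 − 8(23) = 113.5, S = -34 + 5(23) = 81.
Shortage = 113.5 − 81 = 32.5.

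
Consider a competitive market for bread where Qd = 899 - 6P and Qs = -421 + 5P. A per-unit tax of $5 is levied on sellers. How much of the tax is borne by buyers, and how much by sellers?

Pre-tax equilibrium: P* = 120, Q* = 179.
Tax on sellers shifts supply to Qs = -421 + 5(P − 5) = -446 + 5P.
899 - 6P = -446 + 5P gives buyer price Pb = 1345/11; sellers receive Ps = 1345/11 − 5 = 1290/11.
New quantity: Q = 899 − 6(1345/11) = 1819/11.
Buyer burden = 1345/11 − 120 = 25/11; seller burden = 120 − 1290/11 = 30/11.

Buyers bear 25/11, sellers bear 30/11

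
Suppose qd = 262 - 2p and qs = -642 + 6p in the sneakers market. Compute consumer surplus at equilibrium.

Equilibrium: 262 - 2p = -642 + 6p gives p* = 113, q* = 36.
Demand choke price (qd = 0): p = 131.
CS = ½(131 − 113)(36) = 324.

Consumer surplus = 324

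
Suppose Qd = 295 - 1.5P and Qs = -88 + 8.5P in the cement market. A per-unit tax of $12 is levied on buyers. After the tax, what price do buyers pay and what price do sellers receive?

Buyers pay $48.5, sellers receive $36.5

Pre-tax equilibrium: P* = 38.3, Q* = 237.55.
Tax on buyers shifts demand to Qd = 295 − 1.5(P + 12) = 277 - 1.5P.
277 - 1.5P = -88 + 8.5P gives seller price Ps = 36.5; buyers pay Pb = 36.5 + 12 = 48.5.
New quantity: Q = 295 − 1.5(48.5) = 222.25.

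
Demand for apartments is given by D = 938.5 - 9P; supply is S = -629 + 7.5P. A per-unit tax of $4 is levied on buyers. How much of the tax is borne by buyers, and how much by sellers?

Buyers bear 20/11, sellers bear 24/11

Pre-tax equilibrium: P* = 95, Q* = 83.5.
Tax on buyers shifts demand to D = 938.5 − 9(P + 4) = 902.5 - 9P.
902.5 - 9P = -629 + 7.5P gives seller price Ps = 1021/11; buyers pay Pb = 1021/11 + 4 = 1065/11.
New quantity: Q = 938.5 − 9(1065/11) = 1477/22.
Buyer burden = 1065/11 − 95 = 20/11; seller burden = 95 − 1021/11 = 24/11.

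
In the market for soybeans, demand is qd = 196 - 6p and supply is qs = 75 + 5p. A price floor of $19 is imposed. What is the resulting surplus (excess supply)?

Surplus = 88

Equilibrium price would be p* = 11, so the floor at 19 binds.
At p = 19: qd = 82, qs = 170.
Surplus = 170 − 82 = 88.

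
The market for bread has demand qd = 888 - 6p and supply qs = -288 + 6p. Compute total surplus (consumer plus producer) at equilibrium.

Total surplus = 15000

Equilibrium: 888 - 6p = -288 + 6p gives p* = 98, q* = 300.
Demand choke price: p = 148; supply starts at p = 48.
CS = ½(148 − 98)(300) = 7500; PS = ½(98 − 48)(300) = 7500.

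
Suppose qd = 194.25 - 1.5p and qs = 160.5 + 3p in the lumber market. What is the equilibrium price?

p* = 7.5

Set qd = qs: 194.25 - 1.5p = 160.5 + 3p.
33.75 = 4.5p, so p* = 7.5.
q* = 194.25 − 1.5(7.5) = 183.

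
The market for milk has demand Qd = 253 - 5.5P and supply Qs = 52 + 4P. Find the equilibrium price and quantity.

Set Qd = Qs: 253 - 5.5P = 52 + 4P.
201 = 9.5P, so P* = 402/19.
Q* = 253 − 5.5(402/19) = 2596/19.

P* = 402/19, Q* = 2596/19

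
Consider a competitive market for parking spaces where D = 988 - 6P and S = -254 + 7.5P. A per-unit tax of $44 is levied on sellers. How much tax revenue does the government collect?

Tax revenue = 38192/3

Pre-tax equilibrium: P* = 92, Q* = 436.
Tax on sellers shifts supply to S = -254 + 7.5(P − 44) = -584 + 7.5P.
988 - 6P = -584 + 7.5P gives buyer price Pb = 1048/9; sellers receive Ps = 1048/9 − 44 = 652/9.
New quantity: Q = 988 − 6(1048/9) = 868/3.
Revenue = 44 × 868/3 = 38192/3.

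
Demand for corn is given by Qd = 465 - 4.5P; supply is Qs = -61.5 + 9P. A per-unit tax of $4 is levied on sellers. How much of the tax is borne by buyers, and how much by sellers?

Pre-tax equilibrium: P* = 39, Q* = 289.5.
Tax on sellers shifts supply to Qs = -61.5 + 9(P − 4) = -97.5 + 9P.
465 - 4.5P = -97.5 + 9P gives buyer price Pb = 125/3; sellers receive Ps = 125/3 − 4 = 113/3.
New quantity: Q = 465 − 4.5(125/3) = 277.5.
Buyer burden = 125/3 − 39 = 8/3; seller burden = 39 − 113/3 = 4/3.

Buyers bear 8/3, sellers bear 4/3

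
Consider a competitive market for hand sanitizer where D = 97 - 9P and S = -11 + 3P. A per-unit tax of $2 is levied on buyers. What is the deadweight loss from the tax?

Pre-tax equilibrium: P* = 9, Q* = 16.
Tax on buyers shifts demand to D = 97 − 9(P + 2) = 79 - 9P.
79 - 9P = -11 + 3P gives seller price Ps = 7.5; buyers pay Pb = 7.5 + 2 = 9.5.
New quantity: Q = 97 − 9(9.5) = 11.5.
DWL = ½ × 2 × (16 − 11.5) = 4.5.

Deadweight loss = 4.5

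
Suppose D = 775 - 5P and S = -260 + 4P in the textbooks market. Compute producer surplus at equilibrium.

Producer surplus = 5000

Equilibrium: 775 - 5P = -260 + 4P gives P* = 115, Q* = 200.
Supply starts at P = 65 (where S = 0).
PS = ½(115 − 65)(200) = 5000.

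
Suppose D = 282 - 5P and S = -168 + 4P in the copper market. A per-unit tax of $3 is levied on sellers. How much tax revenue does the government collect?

Tax revenue = 76

Pre-tax equilibrium: P* = 50, Q* = 32.
Tax on sellers shifts supply to S = -168 + 4(P − 3) = -180 + 4P.
282 - 5P = -180 + 4P gives buyer price Pb = 154/3; sellers receive Ps = 154/3 − 3 = 145/3.
New quantity: Q = 282 − 5(154/3) = 76/3.
Revenue = 3 × 76/3 = 76.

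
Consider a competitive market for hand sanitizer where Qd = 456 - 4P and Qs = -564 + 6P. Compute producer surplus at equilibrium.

Producer surplus = 192

Equilibrium: 456 - 4P = -564 + 6P gives P* = 102, Q* = 48.
Supply starts at P = 94 (where Qs = 0).
PS = ½(102 − 94)(48) = 192.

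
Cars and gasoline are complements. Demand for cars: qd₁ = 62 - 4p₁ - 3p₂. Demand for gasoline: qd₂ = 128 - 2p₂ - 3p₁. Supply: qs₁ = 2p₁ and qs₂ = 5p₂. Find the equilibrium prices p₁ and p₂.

Market 1: 62 - 4p₁ - 3p₂ = 2p₁ → 6p₁ + 3p₂ = 62.
Market 2: 7p₂ + 3p₁ = 128.
Eliminating p₂: 7×(1) − 3×(2) gives 33p₁ = 50, so p₁ = 50/33.
Back-substitute into (2): p₂ = (128 − 3×50/33) / 7 = 194/11.

p₁ = 50/33, p₂ = 194/11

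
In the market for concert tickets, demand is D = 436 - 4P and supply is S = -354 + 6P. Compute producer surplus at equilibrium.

Equilibrium: 436 - 4P = -354 + 6P gives P* = 79, Q* = 120.
Supply starts at P = 59 (where S = 0).
PS = ½(79 − 59)(120) = 1200.

Producer surplus = 1200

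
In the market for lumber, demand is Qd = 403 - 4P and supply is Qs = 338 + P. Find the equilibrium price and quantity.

P* = 13, Q* = 351

Set Qd = Qs: 403 - 4P = 338 + P.
65 = 5P, so P* = 13.
Q* = 403 − 4(13) = 351.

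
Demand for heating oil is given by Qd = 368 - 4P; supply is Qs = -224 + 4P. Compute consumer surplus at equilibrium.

Consumer surplus = 648

Equilibrium: 368 - 4P = -224 + 4P gives P* = 74, Q* = 72.
Demand choke price (Qd = 0): P = 92.
CS = ½(92 − 74)(72) = 648.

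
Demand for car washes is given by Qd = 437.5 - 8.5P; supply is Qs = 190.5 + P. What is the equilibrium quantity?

Set Qd = Qs: 437.5 - 8.5P = 190.5 + P.
247 = 9.5P, so P* = 26.
Q* = 437.5 − 8.5(26) = 216.5.

Q* = 216.5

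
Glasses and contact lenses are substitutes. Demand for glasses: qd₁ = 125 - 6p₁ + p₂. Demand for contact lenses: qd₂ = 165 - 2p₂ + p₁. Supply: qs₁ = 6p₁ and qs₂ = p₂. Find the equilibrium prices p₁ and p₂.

p₁ = 108/7, p₂ = 421/7

Market 1: 125 - 6p₁ + p₂ = 6p₁ → 12p₁ - p₂ = 125.
Market 2: 3p₂ - p₁ = 165.
Eliminating p₂: 3×(1) + 1×(2) gives 35p₁ = 540, so p₁ = 108/7.
Back-substitute into (2): p₂ = (165 + 1×108/7) / 3 = 421/7.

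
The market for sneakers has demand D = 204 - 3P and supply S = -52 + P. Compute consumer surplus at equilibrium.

Consumer surplus = 24

Equilibrium: 204 - 3P = -52 + P gives P* = 64, Q* = 12.
Demand choke price (D = 0): P = 68.
CS = ½(68 − 64)(12) = 24.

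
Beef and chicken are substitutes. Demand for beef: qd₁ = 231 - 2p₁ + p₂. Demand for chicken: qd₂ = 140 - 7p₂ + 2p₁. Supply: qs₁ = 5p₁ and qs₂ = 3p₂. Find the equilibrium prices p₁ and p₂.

Market 1: 231 - 2p₁ + p₂ = 5p₁ → 7p₁ - p₂ = 231.
Market 2: 10p₂ - 2p₁ = 140.
Eliminating p₂: 10×(1) + 1×(2) gives 68p₁ = 2450, so p₁ = 1225/34.
Back-substitute into (2): p₂ = (140 + 2×1225/34) / 10 = 721/34.

p₁ = 1225/34, p₂ = 721/34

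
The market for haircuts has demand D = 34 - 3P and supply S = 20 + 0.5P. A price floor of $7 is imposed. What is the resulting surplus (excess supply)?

Surplus = 10.5

Equilibrium price would be P* = 4, so the floor at 7 binds.
At P = 7: D = 13, S = 23.5.
Surplus = 23.5 − 13 = 10.5.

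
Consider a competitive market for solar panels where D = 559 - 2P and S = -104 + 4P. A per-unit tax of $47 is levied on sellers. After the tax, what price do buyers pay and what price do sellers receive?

Buyers pay 851/6, sellers receive 569/6

Pre-tax equilibrium: P* = 110.5, Q* = 338.
Tax on sellers shifts supply to S = -104 + 4(P − 47) = -292 + 4P.
559 - 2P = -292 + 4P gives buyer price Pb = 851/6; sellers receive Ps = 851/6 − 47 = 569/6.
New quantity: Q = 559 − 2(851/6) = 826/3.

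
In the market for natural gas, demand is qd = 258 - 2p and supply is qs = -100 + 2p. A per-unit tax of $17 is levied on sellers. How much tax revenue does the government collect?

Pre-tax equilibrium: p* = 89.5, q* = 79.
Tax on sellers shifts supply to qs = -100 + 2(p − 17) = -134 + 2p.
258 - 2p = -134 + 2p gives buyer price pb = 98; sellers receive ps = 98 − 17 = 81.
New quantity: q = 258 − 2(98) = 62.
Revenue = 17 × 62 = 1054.

Tax revenue = 1054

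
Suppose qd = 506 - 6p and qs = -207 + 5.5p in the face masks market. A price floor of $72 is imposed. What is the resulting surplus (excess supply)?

Surplus = 115

Equilibrium price would be p* = 62, so the floor at 72 binds.
At p = 72: qd = 74, qs = 189.
Surplus = 189 − 74 = 115.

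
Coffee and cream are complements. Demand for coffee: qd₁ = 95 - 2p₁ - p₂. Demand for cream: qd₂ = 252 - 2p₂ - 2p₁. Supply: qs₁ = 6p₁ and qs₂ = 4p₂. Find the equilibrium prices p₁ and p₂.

p₁ = 159/23, p₂ = 913/23

Market 1: 95 - 2p₁ - p₂ = 6p₁ → 8p₁ + p₂ = 95.
Market 2: 6p₂ + 2p₁ = 252.
Eliminating p₂: 6×(1) − 1×(2) gives 46p₁ = 318, so p₁ = 159/23.
Back-substitute into (2): p₂ = (252 − 2×159/23) / 6 = 913/23.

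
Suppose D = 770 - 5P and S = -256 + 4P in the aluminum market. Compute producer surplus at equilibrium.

Equilibrium: 770 - 5P = -256 + 4P gives P* = 114, Q* = 200.
Supply starts at P = 64 (where S = 0).
PS = ½(114 − 64)(200) = 5000.

Producer surplus = 5000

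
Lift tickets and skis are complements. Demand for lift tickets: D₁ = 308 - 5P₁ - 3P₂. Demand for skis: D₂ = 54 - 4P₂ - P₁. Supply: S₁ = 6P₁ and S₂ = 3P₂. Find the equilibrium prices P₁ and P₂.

P₁ = 997/37, P₂ = 143/37

Market 1: 308 - 5P₁ - 3P₂ = 6P₁ → 11P₁ + 3P₂ = 308.
Market 2: 7P₂ + P₁ = 54.
Eliminating P₂: 7×(1) − 3×(2) gives 74P₁ = 1994, so P₁ = 997/37.
Back-substitute into (2): P₂ = (54 − 1×997/37) / 7 = 143/37.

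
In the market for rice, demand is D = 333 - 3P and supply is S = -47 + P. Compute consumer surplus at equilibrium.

Consumer surplus = 384

Equilibrium: 333 - 3P = -47 + P gives P* = 95, Q* = 48.
Demand choke price (D = 0): P = 111.
CS = ½(111 − 95)(48) = 384.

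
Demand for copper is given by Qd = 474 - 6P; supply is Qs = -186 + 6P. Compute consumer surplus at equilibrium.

Consumer surplus = 1728

Equilibrium: 474 - 6P = -186 + 6P gives P* = 55, Q* = 144.
Demand choke price (Qd = 0): P = 79.
CS = ½(79 − 55)(144) = 1728.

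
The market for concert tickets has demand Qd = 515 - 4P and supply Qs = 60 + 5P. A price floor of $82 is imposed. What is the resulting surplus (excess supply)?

Surplus = 283

Equilibrium price would be P* = 455/9, so the floor at 82 binds.
At P = 82: Qd = 187, Qs = 470.
Surplus = 470 − 187 = 283.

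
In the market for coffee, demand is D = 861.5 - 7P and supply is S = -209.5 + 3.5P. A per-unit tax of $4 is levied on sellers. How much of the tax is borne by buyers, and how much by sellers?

Pre-tax equilibrium: P* = 102, Q* = 147.5.
Tax on sellers shifts supply to S = -209.5 + 3.5(P − 4) = -223.5 + 3.5P.
861.5 - 7P = -223.5 + 3.5P gives buyer price Pb = 310/3; sellers receive Ps = 310/3 − 4 = 298/3.
New quantity: Q = 861.5 − 7(310/3) = 829/6.
Buyer burden = 310/3 − 102 = 4/3; seller burden = 102 − 298/3 = 8/3.

Buyers bear 4/3, sellers bear 8/3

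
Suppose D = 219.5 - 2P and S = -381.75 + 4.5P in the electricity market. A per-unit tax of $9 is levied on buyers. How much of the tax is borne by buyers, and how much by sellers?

Pre-tax equilibrium: P* = 92.5, Q* = 34.5.
Tax on buyers shifts demand to D = 219.5 − 2(P + 9) = 201.5 - 2P.
201.5 - 2P = -381.75 + 4.5P gives seller price Ps = 2333/26; buyers pay Pb = 2333/26 + 9 = 2567/26.
New quantity: Q = 219.5 − 2(2567/26) = 573/26.
Buyer burden = 2567/26 − 92.5 = 81/13; seller burden = 92.5 − 2333/26 = 36/13.

Buyers bear 81/13, sellers bear 36/13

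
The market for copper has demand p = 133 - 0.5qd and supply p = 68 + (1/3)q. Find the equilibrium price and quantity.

p* = 94, q* = 78

Set the two price expressions equal: 133 - 0.5q = 68 + (1/3)q.
65 = (5/6)q, so q* = 78.
p* = 133 − (0.5)(78) = 94.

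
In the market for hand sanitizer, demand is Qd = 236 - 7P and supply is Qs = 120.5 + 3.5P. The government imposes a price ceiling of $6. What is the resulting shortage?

Shortage = 52.5

Equilibrium price would be P* = 11, so the ceiling at 6 binds.
At P = 6: Qd = 236 − 7(6) = 194, Qs = 120.5 + 3.5(6) = 141.5.
Shortage = 194 − 141.5 = 52.5.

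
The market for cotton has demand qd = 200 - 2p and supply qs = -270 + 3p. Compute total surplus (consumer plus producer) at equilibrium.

Total surplus = 60

Equilibrium: 200 - 2p = -270 + 3p gives p* = 94, q* = 12.
Demand choke price: p = 100; supply starts at p = 90.
CS = ½(100 − 94)(12) = 36; PS = ½(94 − 90)(12) = 24.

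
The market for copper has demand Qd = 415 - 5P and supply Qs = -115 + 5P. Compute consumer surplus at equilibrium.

Equilibrium: 415 - 5P = -115 + 5P gives P* = 53, Q* = 150.
Demand choke price (Qd = 0): P = 83.
CS = ½(83 − 53)(150) = 2250.

Consumer surplus = 2250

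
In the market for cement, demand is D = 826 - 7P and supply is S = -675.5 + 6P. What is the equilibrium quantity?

Q* = 17.5

Set D = S: 826 - 7P = -675.5 + 6P.
1501.5 = 13P, so P* = 115.5.
Q* = 826 − 7(115.5) = 17.5.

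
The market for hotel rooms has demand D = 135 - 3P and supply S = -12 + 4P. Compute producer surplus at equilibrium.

Producer surplus = 648

Equilibrium: 135 - 3P = -12 + 4P gives P* = 21, Q* = 72.
Supply starts at P = 3 (where S = 0).
PS = ½(21 − 3)(72) = 648.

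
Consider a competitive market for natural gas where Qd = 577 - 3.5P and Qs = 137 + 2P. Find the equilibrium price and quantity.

Set Qd = Qs: 577 - 3.5P = 137 + 2P.
440 = 5.5P, so P* = 80.
Q* = 577 − 3.5(80) = 297.

P* = 80, Q* = 297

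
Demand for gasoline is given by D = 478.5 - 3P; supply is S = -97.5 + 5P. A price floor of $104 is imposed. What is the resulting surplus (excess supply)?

Surplus = 256

Equilibrium price would be P* = 72, so the floor at 104 binds.
At P = 104: D = 166.5, S = 422.5.
Surplus = 422.5 − 166.5 = 256.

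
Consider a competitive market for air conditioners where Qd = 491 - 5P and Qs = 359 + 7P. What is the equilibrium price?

P* = 11

Set Qd = Qs: 491 - 5P = 359 + 7P.
132 = 12P, so P* = 11.
Q* = 491 − 5(11) = 436.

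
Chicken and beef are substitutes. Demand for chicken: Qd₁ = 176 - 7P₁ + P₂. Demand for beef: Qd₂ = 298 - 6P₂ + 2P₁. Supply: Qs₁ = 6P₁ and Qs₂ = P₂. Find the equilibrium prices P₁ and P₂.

Market 1: 176 - 7P₁ + P₂ = 6P₁ → 13P₁ - P₂ = 176.
Market 2: 7P₂ - 2P₁ = 298.
Eliminating P₂: 7×(1) + 1×(2) gives 89P₁ = 1530, so P₁ = 1530/89.
Back-substitute into (2): P₂ = (298 + 2×1530/89) / 7 = 4226/89.

P₁ = 1530/89, P₂ = 4226/89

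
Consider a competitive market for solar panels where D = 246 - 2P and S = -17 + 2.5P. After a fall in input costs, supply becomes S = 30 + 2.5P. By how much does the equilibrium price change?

ΔP = -94/9

Original equilibrium: P* = 526/9, Q* = 1162/9.
New equilibrium: 246 - 2P = 30 + 2.5P, so 216 = 4.5P and P' = 48; Q' = 246 − 2(48) = 150.
Change in price: 48 − 526/9 = -94/9.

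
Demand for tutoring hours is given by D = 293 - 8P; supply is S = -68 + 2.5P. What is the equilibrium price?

Set D = S: 293 - 8P = -68 + 2.5P.
361 = 10.5P, so P* = 722/21.
Q* = 293 − 8(722/21) = 377/21.

P* = 722/21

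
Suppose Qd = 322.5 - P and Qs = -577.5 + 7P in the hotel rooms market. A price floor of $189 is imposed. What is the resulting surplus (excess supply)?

Surplus = 612

Equilibrium price would be P* = 112.5, so the floor at 189 binds.
At P = 189: Qd = 133.5, Qs = 745.5.
Surplus = 745.5 − 133.5 = 612.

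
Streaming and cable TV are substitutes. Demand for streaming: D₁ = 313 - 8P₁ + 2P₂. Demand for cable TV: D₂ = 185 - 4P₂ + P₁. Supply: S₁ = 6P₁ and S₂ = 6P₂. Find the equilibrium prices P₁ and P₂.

Market 1: 313 - 8P₁ + 2P₂ = 6P₁ → 14P₁ - 2P₂ = 313.
Market 2: 10P₂ - P₁ = 185.
Eliminating P₂: 10×(1) + 2×(2) gives 138P₁ = 3500, so P₁ = 1750/69.
Back-substitute into (2): P₂ = (185 + 1×1750/69) / 10 = 2903/138.

P₁ = 1750/69, P₂ = 2903/138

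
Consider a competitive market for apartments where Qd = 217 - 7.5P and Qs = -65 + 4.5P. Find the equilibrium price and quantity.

Set Qd = Qs: 217 - 7.5P = -65 + 4.5P.
282 = 12P, so P* = 23.5.
Q* = 217 − 7.5(23.5) = 40.75.

P* = 23.5, Q* = 40.75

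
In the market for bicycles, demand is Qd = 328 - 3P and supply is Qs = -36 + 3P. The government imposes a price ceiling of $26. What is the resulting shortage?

Equilibrium price would be P* = 182/3, so the ceiling at 26 binds.
At P = 26: Qd = 328 − 3(26) = 250, Qs = -36 + 3(26) = 42.
Shortage = 250 − 42 = 208.

Shortage = 208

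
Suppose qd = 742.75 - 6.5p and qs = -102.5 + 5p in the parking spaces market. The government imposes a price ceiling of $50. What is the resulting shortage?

Shortage = 270.25

Equilibrium price would be p* = 73.5, so the ceiling at 50 binds.
At p = 50: qd = 742.75 − 6.5(50) = 417.75, qs = -102.5 + 5(50) = 147.5.
Shortage = 417.75 − 147.5 = 270.25.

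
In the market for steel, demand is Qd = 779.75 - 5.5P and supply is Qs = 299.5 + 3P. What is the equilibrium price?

P* = 56.5

Set Qd = Qs: 779.75 - 5.5P = 299.5 + 3P.
480.25 = 8.5P, so P* = 56.5.
Q* = 779.75 − 5.5(56.5) = 469.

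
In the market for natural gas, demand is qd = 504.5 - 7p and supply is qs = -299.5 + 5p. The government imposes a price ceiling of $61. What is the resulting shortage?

Shortage = 72

Equilibrium price would be p* = 67, so the ceiling at 61 binds.
At p = 61: qd = 504.5 − 7(61) = 77.5, qs = -299.5 + 5(61) = 5.5.
Shortage = 77.5 − 5.5 = 72.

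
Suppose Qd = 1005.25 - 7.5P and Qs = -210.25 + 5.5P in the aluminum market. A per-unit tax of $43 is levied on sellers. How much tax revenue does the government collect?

Tax revenue = 374659/52

Pre-tax equilibrium: P* = 93.5, Q* = 304.
Tax on sellers shifts supply to Qs = -210.25 + 5.5(P − 43) = -446.75 + 5.5P.
1005.25 - 7.5P = -446.75 + 5.5P gives buyer price Pb = 1452/13; sellers receive Ps = 1452/13 − 43 = 893/13.
New quantity: Q = 1005.25 − 7.5(1452/13) = 8713/52.
Revenue = 43 × 8713/52 = 374659/52.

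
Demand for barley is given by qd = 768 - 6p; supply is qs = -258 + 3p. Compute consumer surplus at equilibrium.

Equilibrium: 768 - 6p = -258 + 3p gives p* = 114, q* = 84.
Demand choke price (qd = 0): p = 128.
CS = ½(128 − 114)(84) = 588.

Consumer surplus = 588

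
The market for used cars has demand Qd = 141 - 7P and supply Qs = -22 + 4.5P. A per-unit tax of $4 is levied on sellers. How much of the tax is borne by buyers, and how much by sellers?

Buyers bear 36/23, sellers bear 56/23

Pre-tax equilibrium: P* = 326/23, Q* = 961/23.
Tax on sellers shifts supply to Qs = -22 + 4.5(P − 4) = -40 + 4.5P.
141 - 7P = -40 + 4.5P gives buyer price Pb = 362/23; sellers receive Ps = 362/23 − 4 = 270/23.
New quantity: Q = 141 − 7(362/23) = 709/23.
Buyer burden = 362/23 − 326/23 = 36/23; seller burden = 326/23 − 270/23 = 56/23.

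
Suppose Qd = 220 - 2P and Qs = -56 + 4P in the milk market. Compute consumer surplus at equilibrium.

Equilibrium: 220 - 2P = -56 + 4P gives P* = 46, Q* = 128.
Demand choke price (Qd = 0): P = 110.
CS = ½(110 − 46)(128) = 4096.

Consumer surplus = 4096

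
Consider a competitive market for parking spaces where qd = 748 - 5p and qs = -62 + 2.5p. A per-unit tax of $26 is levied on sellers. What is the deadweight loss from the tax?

Pre-tax equilibrium: p* = 108, q* = 208.
Tax on sellers shifts supply to qs = -62 + 2.5(p − 26) = -127 + 2.5p.
748 - 5p = -127 + 2.5p gives buyer price pb = 350/3; sellers receive ps = 350/3 − 26 = 272/3.
New quantity: q = 748 − 5(350/3) = 494/3.
DWL = ½ × 26 × (208 − 494/3) = 1690/3.

Deadweight loss = 1690/3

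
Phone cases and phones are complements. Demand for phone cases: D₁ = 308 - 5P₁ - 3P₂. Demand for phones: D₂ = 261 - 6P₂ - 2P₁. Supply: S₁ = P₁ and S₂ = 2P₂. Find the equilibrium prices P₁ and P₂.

Market 1: 308 - 5P₁ - 3P₂ = P₁ → 6P₁ + 3P₂ = 308.
Market 2: 8P₂ + 2P₁ = 261.
Eliminating P₂: 8×(1) − 3×(2) gives 42P₁ = 1681, so P₁ = 1681/42.
Back-substitute into (2): P₂ = (261 − 2×1681/42) / 8 = 475/21.

P₁ = 1681/42, P₂ = 475/21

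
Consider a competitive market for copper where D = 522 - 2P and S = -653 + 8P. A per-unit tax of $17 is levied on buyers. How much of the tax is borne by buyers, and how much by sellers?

Buyers bear $13.6, sellers bear $3.4

Pre-tax equilibrium: P* = 117.5, Q* = 287.
Tax on buyers shifts demand to D = 522 − 2(P + 17) = 488 - 2P.
488 - 2P = -653 + 8P gives seller price Ps = 114.1; buyers pay Pb = 114.1 + 17 = 131.1.
New quantity: Q = 522 − 2(131.1) = 259.8.
Buyer burden = 131.1 − 117.5 = 13.6; seller burden = 117.5 − 114.1 = 3.4.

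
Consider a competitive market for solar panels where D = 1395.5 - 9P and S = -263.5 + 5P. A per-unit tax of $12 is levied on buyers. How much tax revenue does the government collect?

Tax revenue = 24396/7

Pre-tax equilibrium: P* = 118.5, Q* = 329.
Tax on buyers shifts demand to D = 1395.5 − 9(P + 12) = 1287.5 - 9P.
1287.5 - 9P = -263.5 + 5P gives seller price Ps = 1551/14; buyers pay Pb = 1551/14 + 12 = 1719/14.
New quantity: Q = 1395.5 − 9(1719/14) = 2033/7.
Revenue = 12 × 2033/7 = 24396/7.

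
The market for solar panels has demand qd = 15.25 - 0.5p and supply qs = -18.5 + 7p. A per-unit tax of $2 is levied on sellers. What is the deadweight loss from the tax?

Pre-tax equilibrium: p* = 4.5, q* = 13.
Tax on sellers shifts supply to qs = -18.5 + 7(p − 2) = -32.5 + 7p.
15.25 - 0.5p = -32.5 + 7p gives buyer price pb = 191/30; sellers receive ps = 191/30 − 2 = 131/30.
New quantity: q = 15.25 − 0.5(191/30) = 181/15.
DWL = ½ × 2 × (13 − 181/15) = 14/15.

Deadweight loss = 14/15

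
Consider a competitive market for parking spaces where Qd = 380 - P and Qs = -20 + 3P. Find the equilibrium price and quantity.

P* = 100, Q* = 280

Set Qd = Qs: 380 - P = -20 + 3P.
400 = 4P, so P* = 100.
Q* = 380 − 1(100) = 280.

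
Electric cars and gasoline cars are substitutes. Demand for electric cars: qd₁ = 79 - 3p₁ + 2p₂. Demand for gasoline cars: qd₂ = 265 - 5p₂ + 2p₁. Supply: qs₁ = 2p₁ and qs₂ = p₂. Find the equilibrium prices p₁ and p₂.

p₁ = 502/13, p₂ = 1483/26

Market 1: 79 - 3p₁ + 2p₂ = 2p₁ → 5p₁ - 2p₂ = 79.
Market 2: 6p₂ - 2p₁ = 265.
Eliminating p₂: 6×(1) + 2×(2) gives 26p₁ = 1004, so p₁ = 502/13.
Back-substitute into (2): p₂ = (265 + 2×502/13) / 6 = 1483/26.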